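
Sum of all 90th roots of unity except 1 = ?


With w = e^(2*pi*i/90), all 90 of the 90th roots of unity w^0 = 1, w, ..., w^(89) sum to 0: 1 + w + ... + w^(89) = (1 - w^90)/(1 - w) = 0 since w^90 = 1, w ≠ 1.
Removing the root 1: w + w^2 + ... + w^(89) = 0 - 1 = -1

Sum = -1


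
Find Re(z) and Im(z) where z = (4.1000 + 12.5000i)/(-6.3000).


Multiply by conjugate: (4.1000 + 12.5000i)(-6.3000) / ((-6.3)^2 + 0^2)
Numerator real = 4.1*(-6.3) + 12.5*0 = -25.83
Numerator imag = 12.5*(-6.3) - 4.1*0 = -78.75
Denominator = 39.69
Re(z) = -25.83/39.69 = -0.6508
Im(z) = -78.75/39.69 = -1.9841

Re(z) = -0.6508, Im(z) = -1.9841


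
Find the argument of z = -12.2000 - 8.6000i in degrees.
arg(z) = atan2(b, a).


Re = -12.2, Im = -8.6
arg = atan2(-8.6, -12.2) = -144.8193 degrees

arg(z) = -144.8193 degrees


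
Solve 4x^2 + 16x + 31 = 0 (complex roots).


disc = 16^2 - 4*4*31 = 256 - 496 = -240
sqrt(|disc|) = sqrt(240) = 15.4919
Real part = -16/(2*4) = -2.0000
Imag part = 15.4919/(2*4) = 1.9365

-2.0000 ± 1.9365i


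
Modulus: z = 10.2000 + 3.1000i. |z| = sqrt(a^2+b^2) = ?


|z| = sqrt(10.2^2 + 3.1^2) = sqrt(104.04 + 9.61) = sqrt(113.65) = 10.6607

|z| = 10.6607


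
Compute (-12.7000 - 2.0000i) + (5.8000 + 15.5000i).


Real: -12.7 + 5.8 = -6.9
Imag: -2 + 15.5 = 13.5

-6.9000 + 13.5000i


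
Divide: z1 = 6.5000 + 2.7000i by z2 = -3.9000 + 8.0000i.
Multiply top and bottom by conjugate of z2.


Conjugate of z2 = -3.9000 - 8.0000i
Numerator: (6.5000 + 2.7000i)(-3.9000 - 8.0000i) = -3.7500 - 62.5300i
Denominator: (-3.9)^2 + 8^2 = 79.21
Result = (-3.7500 - 62.5300i)/79.21

-0.0473 - 0.7894i


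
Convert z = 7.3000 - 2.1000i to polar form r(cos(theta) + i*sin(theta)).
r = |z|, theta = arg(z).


r = sqrt(53.29+4.41) = sqrt(57.7) = 7.5961
theta = atan2(-2.1, 7.3) = -16.0490 degrees

r = 7.5961, theta = -16.0490 degrees


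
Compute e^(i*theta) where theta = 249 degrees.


cos(249°) = -0.3584
sin(249°) = -0.9336

e^(i*249°) = -0.3584 - 0.9336i


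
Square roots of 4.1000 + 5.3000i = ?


|z| = sqrt(16.81+28.09) = 6.7007
sqrt((|z|+a)/2) = sqrt((6.7007+4.1)/2) = sqrt(5.4004) = 2.3239
sqrt((|z|-a)/2) = sqrt((6.7007-4.1)/2) = sqrt(1.3004) = 1.1403

±(2.3239 + 1.1403i) i.e. 2.3239 + 1.1403i and -2.3239 - 1.1403i


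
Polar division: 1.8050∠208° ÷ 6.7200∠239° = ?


r = 1.8050 / 6.7200 = 0.2686
theta = 208° - 239° = -31° = 329° (mod 360)

0.2686 cis(329°)


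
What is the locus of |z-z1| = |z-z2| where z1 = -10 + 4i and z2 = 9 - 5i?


Equal distances means the locus is the perpendicular bisector of z1 and z2.
Midpoint = ((-10+9)/2, (4+(-5))/2) = (-0.5000, -0.5000)

Perpendicular bisector through (-0.5000, -0.5000)


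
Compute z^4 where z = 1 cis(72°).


r^4 = 1^4 = 1
n*theta = 4*72° = 288° = 288° (mod 360)
a = 1*cos(288°) = 0.3090
b = 1*sin(288°) = -0.9511

1 cis(288°) = 0.3090 - 0.9511i


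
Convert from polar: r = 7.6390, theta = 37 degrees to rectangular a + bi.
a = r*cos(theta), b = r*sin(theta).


a = 7.6390*cos(37°) = 7.6390*0.79864 = 6.1008
b = 7.6390*sin(37°) = 7.6390*0.60182 = 4.5973

6.1008 + 4.5973i


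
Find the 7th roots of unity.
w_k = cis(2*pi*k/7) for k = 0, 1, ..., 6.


The 7th roots of unity are cis(360k/7°) for k=0..6
Angle step = 360/7 = 51.4286°
Primitive root: cis(51.4286°)
Primitive root = 0.6235 + 0.7818i

7 roots at angles: 0°, 51.4286°, 102.8571°, 154.2857°, 205.7143°, 257.1429°, 308.5714°


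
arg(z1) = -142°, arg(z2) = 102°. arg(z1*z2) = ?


arg(z1*z2) = -142° + 102° = -40°
Normalized to (-180°, 180°]: -40°

-40°


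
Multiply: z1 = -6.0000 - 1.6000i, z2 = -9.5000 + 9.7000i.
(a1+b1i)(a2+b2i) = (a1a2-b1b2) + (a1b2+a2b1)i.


Real = -6*(-9.5) - (-1.6)*9.7 = 57 - (-15.52) = 72.52
Imag = -6*9.7 - (9.5)*(-1.6) = -58.2 + 15.2 = -43

72.5200 - 43.0000i


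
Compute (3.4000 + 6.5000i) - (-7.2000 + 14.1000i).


Real: 3.4 + 7.2 = 10.6
Imag: 6.5 - 14.1 = -7.6

10.6000 - 7.6000i


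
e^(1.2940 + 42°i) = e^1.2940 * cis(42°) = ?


e^1.2940 = 3.64735
cos(42°) = 0.74314
sin(42°) = 0.66913
Real = 3.64735*0.74314 = 2.7105
Imag = 3.64735*0.66913 = 2.4406

2.7105 + 2.4406i


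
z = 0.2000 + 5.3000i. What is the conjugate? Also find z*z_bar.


z_bar = 0.2000 - 5.3000i
z*z_bar = 0.2^2 + 5.3^2 = 0.04 + 28.09 = 28.13

z_bar = 0.2000 - 5.3000i, z*z_bar = 28.13


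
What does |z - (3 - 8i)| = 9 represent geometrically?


|z - z0| = r is a circle with center z0 and radius r.
Center = (3, -8), radius = 9

Circle with center (3, -8) and radius 9


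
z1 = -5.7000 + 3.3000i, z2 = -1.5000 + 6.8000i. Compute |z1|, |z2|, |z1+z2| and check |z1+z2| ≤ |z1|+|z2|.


|z1| = sqrt((-5.7)^2 + 3.3^2) = sqrt(43.38) = 6.5863
|z2| = sqrt((-1.5)^2 + 6.8^2) = sqrt(48.49) = 6.9635
z1+z2 = -7.2000 + 10.1000i
|z1+z2| = sqrt(153.85) = 12.4036
|z1|+|z2| = 6.5863 + 6.9635 = 13.5498

|z1+z2| = 12.4036 ≤ |z1|+|z2| = 13.5498 (verified)


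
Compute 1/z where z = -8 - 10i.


|z|^2 = 64+100 = 164
1/z = (-8 + 10i)/164

1/z = -0.0488 + 0.0610i


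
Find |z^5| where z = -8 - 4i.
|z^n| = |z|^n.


|z| = sqrt(64+16) = sqrt(80) = 8.9443
|z^5| = |z|^5 = (sqrt(80))^5 = 80^2 * sqrt(80) = 6400*sqrt(80)

|z^5| = 6400*sqrt(80) ≈ 57243.3402


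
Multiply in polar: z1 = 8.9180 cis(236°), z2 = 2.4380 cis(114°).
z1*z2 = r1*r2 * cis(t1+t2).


r = 8.9180 * 2.4380 = 21.7421
theta = 236° + 114° = 350° = 350° (mod 360)

21.7421 cis(350°)


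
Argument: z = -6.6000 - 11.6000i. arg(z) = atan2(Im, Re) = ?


Re = -6.6, Im = -11.6
arg = atan2(-11.6, -6.6) = -119.6384 degrees

arg(z) = -119.6384 degrees


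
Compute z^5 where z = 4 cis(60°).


r^5 = 4^5 = 1024
n*theta = 5*60° = 300° = 300° (mod 360)
a = 1024*cos(300°) = 512.0000
b = 1024*sin(300°) = -886.8100

1024 cis(300°) = 512.0000 - 886.8100i


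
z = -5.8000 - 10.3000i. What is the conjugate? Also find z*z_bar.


z_bar = -5.8000 + 10.3000i
z*z_bar = (-5.8)^2 + (-10.3)^2 = 33.64 + 106.09 = 139.73

z_bar = -5.8000 + 10.3000i, z*z_bar = 139.73


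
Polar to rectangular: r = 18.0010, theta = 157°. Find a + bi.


a = 18.0010*cos(157°) = 18.0010*(-0.920505) = -16.5700
b = 18.0010*sin(157°) = 18.0010*0.3907311 = 7.0336

-16.5700 + 7.0336i


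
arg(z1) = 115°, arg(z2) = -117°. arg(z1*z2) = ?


arg(z1*z2) = 115° - 117° = -2°
Normalized to (-180°, 180°]: -2°

-2°


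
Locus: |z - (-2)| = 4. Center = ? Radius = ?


|z - z0| = r is a circle with center z0 and radius r.
Center = (-2, 0), radius = 4

Circle with center (-2, 0) and radius 4


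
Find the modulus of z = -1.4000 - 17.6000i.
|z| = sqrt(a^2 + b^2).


|z| = sqrt((-1.4)^2 + (-17.6)^2) = sqrt(1.96 + 309.76) = sqrt(311.72) = 17.6556

|z| = 17.6556


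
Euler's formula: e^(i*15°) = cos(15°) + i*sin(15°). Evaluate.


cos(15°) = 0.9659
sin(15°) = 0.2588

e^(i*15°) = 0.9659 + 0.2588i


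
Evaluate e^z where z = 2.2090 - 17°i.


e^2.2090 = 9.1066
cos(-17°) = 0.956305
sin(-17°) = -0.29237
Real = 9.1066*0.956305 = 8.7087
Imag = 9.1066*(-0.29237) = -2.6625

8.7087 - 2.6625i


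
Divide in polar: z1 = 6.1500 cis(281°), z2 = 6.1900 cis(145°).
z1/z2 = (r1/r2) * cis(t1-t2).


r = 6.1500 / 6.1900 = 0.9935
theta = 281° - 145° = 136° = 136° (mod 360)

0.9935 cis(136°)


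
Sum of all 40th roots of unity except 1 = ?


With w = e^(2*pi*i/40), all 40 of the 40th roots of unity w^0 = 1, w, ..., w^(39) sum to 0: 1 + w + ... + w^(39) = (1 - w^40)/(1 - w) = 0 since w^40 = 1, w ≠ 1.
Removing the root 1: w + w^2 + ... + w^(39) = 0 - 1 = -1

Sum = -1


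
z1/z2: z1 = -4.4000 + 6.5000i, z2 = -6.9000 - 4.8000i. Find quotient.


Conjugate of z2 = -6.9000 + 4.8000i
Numerator: (-4.4000 + 6.5000i)(-6.9000 + 4.8000i) = -0.8400 - 65.9700i
Denominator: (-6.9)^2 + (-4.8)^2 = 70.65
Result = (-0.8400 - 65.9700i)/70.65

-0.0119 - 0.9338i


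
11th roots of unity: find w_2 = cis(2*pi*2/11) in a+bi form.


Angle = 360*2/11 = 65.4545°
a = cos(65.4545°) = 0.4154
b = sin(65.4545°) = 0.9096

0.4154 + 0.9096i


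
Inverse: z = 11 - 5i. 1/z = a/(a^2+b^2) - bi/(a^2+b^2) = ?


|z|^2 = 121+25 = 146
1/z = (11 + 5i)/146

1/z = 0.0753 + 0.0342i


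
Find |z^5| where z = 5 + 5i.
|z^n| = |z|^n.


|z| = sqrt(25+25) = sqrt(50) = 7.0711
|z^5| = |z|^5 = (sqrt(50))^5 = 50^2 * sqrt(50) = 2500*sqrt(50)

|z^5| = 2500*sqrt(50) ≈ 17677.6695


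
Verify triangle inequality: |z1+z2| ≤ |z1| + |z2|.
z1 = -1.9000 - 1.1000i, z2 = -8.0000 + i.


|z1| = sqrt((-1.9)^2 + (-1.1)^2) = sqrt(4.82) = 2.1954
|z2| = sqrt((-8)^2 + 1^2) = sqrt(65) = 8.0623
z1+z2 = -9.9000 - 0.1000i
|z1+z2| = sqrt(98.02) = 9.9005
|z1|+|z2| = 2.1954 + 8.0623 = 10.2577

|z1+z2| = 9.9005 ≤ |z1|+|z2| = 10.2577 (verified)


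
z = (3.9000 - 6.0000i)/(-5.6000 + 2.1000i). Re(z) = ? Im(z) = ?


Multiply by conjugate: (3.9000 - 6.0000i)(-5.6000 - 2.1000i) / ((-5.6)^2 + 2.1^2)
Numerator real = 3.9*(-5.6) - (6)*2.1 = -34.44
Numerator imag = -6*(-5.6) - 3.9*2.1 = 25.41
Denominator = 35.77
Re(z) = -34.44/35.77 = -0.9628
Im(z) = 25.41/35.77 = 0.7104

Re(z) = -0.9628, Im(z) = 0.7104


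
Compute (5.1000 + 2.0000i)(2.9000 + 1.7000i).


Real = 5.1*2.9 - 2*1.7 = 14.79 - 3.4 = 11.39
Imag = 5.1*1.7 + 2.9*2 = 8.67 + 5.8 = 14.47

11.3900 + 14.4700i


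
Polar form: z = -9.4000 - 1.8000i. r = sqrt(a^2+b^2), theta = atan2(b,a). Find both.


r = sqrt(88.36+3.24) = sqrt(91.6) = 9.5708
theta = atan2(-1.8, -9.4) = -169.1597 degrees

r = 9.5708, theta = -169.1597 degrees


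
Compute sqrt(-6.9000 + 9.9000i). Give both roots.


|z| = sqrt(47.61+98.01) = 12.0673
sqrt((|z|+a)/2) = sqrt((12.0673+(-6.9))/2) = sqrt(2.5837) = 1.6074
sqrt((|z|-a)/2) = sqrt((12.0673-(-6.9))/2) = sqrt(9.4837) = 3.0796

±(1.6074 + 3.0796i) i.e. 1.6074 + 3.0796i and -1.6074 - 3.0796i


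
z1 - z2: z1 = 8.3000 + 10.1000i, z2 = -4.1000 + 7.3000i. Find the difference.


Real: 8.3 + 4.1 = 12.4
Imag: 10.1 - 7.3 = 2.8

12.4000 + 2.8000i


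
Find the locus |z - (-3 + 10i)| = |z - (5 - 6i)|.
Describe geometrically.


Equal distances means the locus is the perpendicular bisector of z1 and z2.
Midpoint = ((-3+5)/2, (10+(-6))/2) = (1.0000, 2.0000)

Perpendicular bisector through (1.0000, 2.0000)


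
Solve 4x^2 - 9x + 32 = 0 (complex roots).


disc = (-9)^2 - 4*4*32 = 81 - 512 = -431
sqrt(|disc|) = sqrt(431) = 20.7605
Real part = 9/(2*4) = 1.1250
Imag part = 20.7605/(2*4) = 2.5951

1.1250 ± 2.5951i


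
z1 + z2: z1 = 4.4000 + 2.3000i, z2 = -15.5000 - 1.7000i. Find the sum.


Real: 4.4 - 15.5 = -11.1
Imag: 2.3 - 1.7 = 0.6

-11.1000 + 0.6000i


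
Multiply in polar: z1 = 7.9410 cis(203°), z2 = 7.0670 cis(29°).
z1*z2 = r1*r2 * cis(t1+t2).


r = 7.9410 * 7.0670 = 56.1190
theta = 203° + 29° = 232° = 232° (mod 360)

56.1190 cis(232°)


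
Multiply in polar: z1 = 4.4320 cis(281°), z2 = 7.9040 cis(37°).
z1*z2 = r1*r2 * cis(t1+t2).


r = 4.4320 * 7.9040 = 35.0305
theta = 281° + 37° = 318° = 318° (mod 360)

35.0305 cis(318°)


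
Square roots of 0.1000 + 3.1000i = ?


|z| = sqrt(0.01+9.61) = 3.1016
sqrt((|z|+a)/2) = sqrt((3.1016+0.1)/2) = sqrt(1.6008) = 1.2652
sqrt((|z|-a)/2) = sqrt((3.1016-0.1)/2) = sqrt(1.5008) = 1.2251

±(1.2652 + 1.2251i) i.e. 1.2652 + 1.2251i and -1.2652 - 1.2251i


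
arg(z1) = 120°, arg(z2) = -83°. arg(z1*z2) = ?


arg(z1*z2) = 120° - 83° = 37°
Normalized to (-180°, 180°]: 37°

37°


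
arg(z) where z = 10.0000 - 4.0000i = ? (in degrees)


Re = 10, Im = -4
arg = atan2(-4, 10) = -21.8014 degrees

arg(z) = -21.8014 degrees


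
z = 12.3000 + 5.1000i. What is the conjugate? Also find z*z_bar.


z_bar = 12.3000 - 5.1000i
z*z_bar = 12.3^2 + 5.1^2 = 151.29 + 26.01 = 177.3

z_bar = 12.3000 - 5.1000i, z*z_bar = 177.3


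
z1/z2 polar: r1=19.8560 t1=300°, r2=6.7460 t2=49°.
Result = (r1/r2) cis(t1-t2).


r = 19.8560 / 6.7460 = 2.9434
theta = 300° - 49° = 251° = 251° (mod 360)

2.9434 cis(251°)


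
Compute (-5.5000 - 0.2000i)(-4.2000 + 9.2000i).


Real = -5.5*(-4.2) - (-0.2)*9.2 = 23.1 - (-1.84) = 24.94
Imag = -5.5*9.2 - (4.2)*(-0.2) = -50.6 + 0.84 = -49.76

24.9400 - 49.7600i


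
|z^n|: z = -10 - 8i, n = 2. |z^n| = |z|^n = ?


|z| = sqrt(100+64) = sqrt(164) = 12.8062
|z^2| = |z|^2 = (sqrt(164))^2 = 164

|z^2| = 164


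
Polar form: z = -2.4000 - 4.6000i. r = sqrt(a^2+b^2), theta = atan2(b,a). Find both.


r = sqrt(5.76+21.16) = sqrt(26.92) = 5.1884
theta = atan2(-4.6, -2.4) = -117.5528 degrees

r = 5.1884, theta = -117.5528 degrees


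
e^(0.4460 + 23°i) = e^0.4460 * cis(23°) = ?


e^0.4460 = 1.5621
cos(23°) = 0.9205
sin(23°) = 0.3907
Real = 1.5621*0.9205 = 1.4379
Imag = 1.5621*0.3907 = 0.6103

1.4379 + 0.6103i


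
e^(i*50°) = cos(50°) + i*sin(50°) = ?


cos(50°) = 0.6428
sin(50°) = 0.7660

e^(i*50°) = 0.6428 + 0.7660i


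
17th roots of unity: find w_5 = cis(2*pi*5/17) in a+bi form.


Angle = 360*5/17 = 105.8824°
a = cos(105.8824°) = -0.2737
b = sin(105.8824°) = 0.9618

-0.2737 + 0.9618i


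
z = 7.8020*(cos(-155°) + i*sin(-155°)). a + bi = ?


a = 7.8020*cos(-155°) = 7.8020*(-0.9063) = -7.0710
b = 7.8020*sin(-155°) = 7.8020*(-0.42262) = -3.2973

-7.0710 - 3.2973i


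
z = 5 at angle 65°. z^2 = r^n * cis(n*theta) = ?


r^2 = 5^2 = 25
n*theta = 2*65° = 130° = 130° (mod 360)
a = 25*cos(130°) = -16.0697
b = 25*sin(130°) = 19.1511

25 cis(130°) = -16.0697 + 19.1511i


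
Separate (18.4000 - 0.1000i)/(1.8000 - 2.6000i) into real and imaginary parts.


Multiply by conjugate: (18.4000 - 0.1000i)(1.8000 + 2.6000i) / (1.8^2 + (-2.6)^2)
Numerator real = 18.4*1.8 - (0.1)*(-2.6) = 33.38
Numerator imag = -0.1*1.8 - 18.4*(-2.6) = 47.66
Denominator = 10
Re(z) = 33.38/10 = 3.3380
Im(z) = 47.66/10 = 4.7660

Re(z) = 3.3380, Im(z) = 4.7660


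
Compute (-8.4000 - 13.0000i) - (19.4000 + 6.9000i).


Real: -8.4 - 19.4 = -27.8
Imag: -13 - 6.9 = -19.9

-27.8000 - 19.9000i


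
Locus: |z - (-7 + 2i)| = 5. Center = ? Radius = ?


|z - z0| = r is a circle with center z0 and radius r.
Center = (-7, 2), radius = 5

Circle with center (-7, 2) and radius 5


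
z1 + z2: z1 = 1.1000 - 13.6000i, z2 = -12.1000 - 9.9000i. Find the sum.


Real: 1.1 - 12.1 = -11
Imag: -13.6 - 9.9 = -23.5

-11.0000 - 23.5000i


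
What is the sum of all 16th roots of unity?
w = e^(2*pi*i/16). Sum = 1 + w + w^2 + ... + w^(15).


The sum of all 16th roots of unity is 0.
Geometric series: (1 - w^16)/(1 - w) = (1-1)/(1-w) = 0 since w^16 = 1, w ≠ 1.
Alternatively: coefficient of z^15 in z^16 - 1 is 0.

0


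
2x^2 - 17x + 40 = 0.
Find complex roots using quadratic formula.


disc = (-17)^2 - 4*2*40 = 289 - 320 = -31
sqrt(|disc|) = sqrt(31) = 5.5678
Real part = 17/(2*2) = 4.2500
Imag part = 5.5678/(2*2) = 1.3919

4.2500 ± 1.3919i


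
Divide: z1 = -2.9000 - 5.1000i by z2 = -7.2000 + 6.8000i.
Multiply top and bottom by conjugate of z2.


Conjugate of z2 = -7.2000 - 6.8000i
Numerator: (-2.9000 - 5.1000i)(-7.2000 - 6.8000i) = -13.8000 + 56.4400i
Denominator: (-7.2)^2 + 6.8^2 = 98.08
Result = (-13.8000 + 56.4400i)/98.08

-0.1407 + 0.5754i


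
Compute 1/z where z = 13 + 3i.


|z|^2 = 169+9 = 178
1/z = (13 - 3i)/178

1/z = 0.0730 - 0.0169i


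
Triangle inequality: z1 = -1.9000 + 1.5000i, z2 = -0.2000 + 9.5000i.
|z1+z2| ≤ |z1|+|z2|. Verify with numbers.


|z1| = sqrt((-1.9)^2 + 1.5^2) = sqrt(5.86) = 2.4207
|z2| = sqrt((-0.2)^2 + 9.5^2) = sqrt(90.29) = 9.5021
z1+z2 = -2.1000 + 11.0000i
|z1+z2| = sqrt(125.41) = 11.1987
|z1|+|z2| = 2.4207 + 9.5021 = 11.9228

|z1+z2| = 11.1987 ≤ |z1|+|z2| = 11.9228 (verified)


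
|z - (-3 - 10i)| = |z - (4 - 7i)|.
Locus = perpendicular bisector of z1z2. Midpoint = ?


Equal distances means the locus is the perpendicular bisector of z1 and z2.
Midpoint = ((-3+4)/2, (-10+(-7))/2) = (0.5000, -8.5000)

Perpendicular bisector through (0.5000, -8.5000)


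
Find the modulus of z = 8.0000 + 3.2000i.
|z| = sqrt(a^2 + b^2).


|z| = sqrt(8^2 + 3.2^2) = sqrt(64 + 10.24) = sqrt(74.24) = 8.6163

|z| = 8.6163


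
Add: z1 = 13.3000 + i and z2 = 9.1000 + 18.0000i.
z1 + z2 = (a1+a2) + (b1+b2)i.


Real: 13.3 + 9.1 = 22.4
Imag: 1 + 18 = 19

22.4000 + 19.0000i


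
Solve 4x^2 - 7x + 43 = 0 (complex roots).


disc = (-7)^2 - 4*4*43 = 49 - 688 = -639
sqrt(|disc|) = sqrt(639) = 25.2784
Real part = 7/(2*4) = 0.8750
Imag part = 25.2784/(2*4) = 3.1598

0.8750 ± 3.1598i


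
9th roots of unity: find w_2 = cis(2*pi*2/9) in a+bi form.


Angle = 360*2/9 = 80°
a = cos(80°) = 0.1736
b = sin(80°) = 0.9848

0.1736 + 0.9848i


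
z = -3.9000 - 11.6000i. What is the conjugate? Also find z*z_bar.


z_bar = -3.9000 + 11.6000i
z*z_bar = (-3.9)^2 + (-11.6)^2 = 15.21 + 134.56 = 149.77

z_bar = -3.9000 + 11.6000i, z*z_bar = 149.77


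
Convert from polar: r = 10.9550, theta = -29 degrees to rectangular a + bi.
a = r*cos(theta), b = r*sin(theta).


a = 10.9550*cos(-29°) = 10.9550*0.87462 = 9.5815
b = 10.9550*sin(-29°) = 10.9550*(-0.48481) = -5.3111

9.5815 - 5.3111i


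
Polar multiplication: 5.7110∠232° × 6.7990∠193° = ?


r = 5.7110 * 6.7990 = 38.8291
theta = 232° + 193° = 425° = 65° (mod 360)

38.8291 cis(65°)


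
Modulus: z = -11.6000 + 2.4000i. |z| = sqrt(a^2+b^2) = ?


|z| = sqrt((-11.6)^2 + 2.4^2) = sqrt(134.56 + 5.76) = sqrt(140.32) = 11.8457

|z| = 11.8457


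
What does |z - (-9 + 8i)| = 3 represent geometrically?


|z - z0| = r is a circle with center z0 and radius r.
Center = (-9, 8), radius = 3

Circle with center (-9, 8) and radius 3


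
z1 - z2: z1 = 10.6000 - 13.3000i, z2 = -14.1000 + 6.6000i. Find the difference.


Real: 10.6 + 14.1 = 24.7
Imag: -13.3 - 6.6 = -19.9

24.7000 - 19.9000i


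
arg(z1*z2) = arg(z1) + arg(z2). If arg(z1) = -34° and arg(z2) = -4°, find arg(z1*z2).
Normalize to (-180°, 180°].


arg(z1*z2) = -34° - 4° = -38°
Normalized to (-180°, 180°]: -38°

-38°


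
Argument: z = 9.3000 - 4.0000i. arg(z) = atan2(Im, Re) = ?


Re = 9.3, Im = -4
arg = atan2(-4, 9.3) = -23.2729 degrees

arg(z) = -23.2729 degrees


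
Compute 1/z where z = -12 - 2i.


|z|^2 = 144+4 = 148
1/z = (-12 + 2i)/148

1/z = -0.0811 + 0.0135i


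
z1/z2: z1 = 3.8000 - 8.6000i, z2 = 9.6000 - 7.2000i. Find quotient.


Conjugate of z2 = 9.6000 + 7.2000i
Numerator: (3.8000 - 8.6000i)(9.6000 + 7.2000i) = 98.4000 - 55.2000i
Denominator: 9.6^2 + (-7.2)^2 = 144
Result = (98.4000 - 55.2000i)/144

0.6833 - 0.3833i


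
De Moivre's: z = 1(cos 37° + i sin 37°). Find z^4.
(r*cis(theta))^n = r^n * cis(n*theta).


r^4 = 1^4 = 1
n*theta = 4*37° = 148° = 148° (mod 360)
a = 1*cos(148°) = -0.8480
b = 1*sin(148°) = 0.5299

1 cis(148°) = -0.8480 + 0.5299i


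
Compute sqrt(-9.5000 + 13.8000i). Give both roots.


|z| = sqrt(90.25+190.44) = 16.7538
sqrt((|z|+a)/2) = sqrt((16.7538+(-9.5))/2) = sqrt(3.6269) = 1.9044
sqrt((|z|-a)/2) = sqrt((16.7538-(-9.5))/2) = sqrt(13.1269) = 3.6231

±(1.9044 + 3.6231i) i.e. 1.9044 + 3.6231i and -1.9044 - 3.6231i


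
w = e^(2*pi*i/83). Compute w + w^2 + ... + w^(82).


With w = e^(2*pi*i/83), all 83 of the 83th roots of unity w^0 = 1, w, ..., w^(82) sum to 0: 1 + w + ... + w^(82) = (1 - w^83)/(1 - w) = 0 since w^83 = 1, w ≠ 1.
Removing the root 1: w + w^2 + ... + w^(82) = 0 - 1 = -1

Sum = -1


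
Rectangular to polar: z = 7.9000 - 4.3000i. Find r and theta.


r = sqrt(62.41+18.49) = sqrt(80.9) = 8.9944
theta = atan2(-4.3, 7.9) = -28.5596 degrees

r = 8.9944, theta = -28.5596 degrees


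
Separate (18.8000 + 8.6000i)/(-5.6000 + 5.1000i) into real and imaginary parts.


Multiply by conjugate: (18.8000 + 8.6000i)(-5.6000 - 5.1000i) / ((-5.6)^2 + 5.1^2)
Numerator real = 18.8*(-5.6) + 8.6*5.1 = -61.42
Numerator imag = 8.6*(-5.6) - 18.8*5.1 = -144.04
Denominator = 57.37
Re(z) = -61.42/57.37 = -1.0706
Im(z) = -144.04/57.37 = -2.5107

Re(z) = -1.0706, Im(z) = -2.5107


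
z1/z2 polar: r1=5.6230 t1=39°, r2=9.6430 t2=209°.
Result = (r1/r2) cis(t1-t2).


r = 5.6230 / 9.6430 = 0.5831
theta = 39° - 209° = -170° = 190° (mod 360)

0.5831 cis(190°)


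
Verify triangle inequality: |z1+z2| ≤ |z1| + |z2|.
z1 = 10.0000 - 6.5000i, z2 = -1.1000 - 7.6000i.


|z1| = sqrt(10^2 + (-6.5)^2) = sqrt(142.25) = 11.9269
|z2| = sqrt((-1.1)^2 + (-7.6)^2) = sqrt(58.97) = 7.6792
z1+z2 = 8.9000 - 14.1000i
|z1+z2| = sqrt(278.02) = 16.6739
|z1|+|z2| = 11.9269 + 7.6792 = 19.6061

|z1+z2| = 16.6739 ≤ |z1|+|z2| = 19.6061 (verified)


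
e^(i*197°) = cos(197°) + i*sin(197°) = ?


cos(197°) = -0.9563
sin(197°) = -0.2924

e^(i*197°) = -0.9563 - 0.2924i


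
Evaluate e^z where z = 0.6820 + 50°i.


e^0.6820 = 1.9778
cos(50°) = 0.6428
sin(50°) = 0.76604
Real = 1.9778*0.6428 = 1.2713
Imag = 1.9778*0.76604 = 1.5151

1.2713 + 1.5151i


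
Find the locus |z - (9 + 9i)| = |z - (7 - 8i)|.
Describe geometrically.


Equal distances means the locus is the perpendicular bisector of z1 and z2.
Midpoint = ((9+7)/2, (9+(-8))/2) = (8.0000, 0.5000)

Perpendicular bisector through (8.0000, 0.5000)


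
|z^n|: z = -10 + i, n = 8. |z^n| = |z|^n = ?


|z| = sqrt(100+1) = sqrt(101) = 10.0499
|z^8| = |z|^8 = (sqrt(101))^8 = 101^4 = 104060401

|z^8| = 104060401


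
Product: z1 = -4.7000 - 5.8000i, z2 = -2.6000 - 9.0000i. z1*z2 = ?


Real = -4.7*(-2.6) - (-5.8)*(-9) = 12.22 - 52.2 = -39.98
Imag = -4.7*(-9) - (2.6)*(-5.8) = 42.3 + 15.08 = 57.38

-39.9800 + 57.3800i


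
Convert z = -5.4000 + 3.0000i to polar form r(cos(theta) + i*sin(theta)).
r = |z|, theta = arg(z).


r = sqrt(29.16+9) = sqrt(38.16) = 6.1774
theta = atan2(3, -5.4) = 150.9454 degrees

r = 6.1774, theta = 150.9454 degrees


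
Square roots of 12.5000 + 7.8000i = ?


|z| = sqrt(156.25+60.84) = 14.7340
sqrt((|z|+a)/2) = sqrt((14.7340+12.5)/2) = sqrt(13.6170) = 3.6901
sqrt((|z|-a)/2) = sqrt((14.7340-12.5)/2) = sqrt(1.1170) = 1.0569

±(3.6901 + 1.0569i) i.e. 3.6901 + 1.0569i and -3.6901 - 1.0569i


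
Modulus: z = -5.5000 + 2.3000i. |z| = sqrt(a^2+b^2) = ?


|z| = sqrt((-5.5)^2 + 2.3^2) = sqrt(30.25 + 5.29) = sqrt(35.54) = 5.9615

|z| = 5.9615


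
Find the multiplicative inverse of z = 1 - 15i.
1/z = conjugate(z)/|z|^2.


|z|^2 = 1+225 = 226
1/z = (1 + 15i)/226

1/z = 0.0044 + 0.0664i


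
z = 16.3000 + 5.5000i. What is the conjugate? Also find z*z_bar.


z_bar = 16.3000 - 5.5000i
z*z_bar = 16.3^2 + 5.5^2 = 265.69 + 30.25 = 295.94

z_bar = 16.3000 - 5.5000i, z*z_bar = 295.94


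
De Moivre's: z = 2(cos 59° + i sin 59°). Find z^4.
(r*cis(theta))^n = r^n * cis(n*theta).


r^4 = 2^4 = 16
n*theta = 4*59° = 236° = 236° (mod 360)
a = 16*cos(236°) = -8.9471
b = 16*sin(236°) = -13.2646

16 cis(236°) = -8.9471 - 13.2646i


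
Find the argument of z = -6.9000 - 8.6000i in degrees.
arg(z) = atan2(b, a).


Re = -6.9, Im = -8.6
arg = atan2(-8.6, -6.9) = -128.7410 degrees

arg(z) = -128.7410 degrees


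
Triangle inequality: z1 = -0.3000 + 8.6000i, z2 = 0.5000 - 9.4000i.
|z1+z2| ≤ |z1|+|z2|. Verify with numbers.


|z1| = sqrt((-0.3)^2 + 8.6^2) = sqrt(74.05) = 8.6052
|z2| = sqrt(0.5^2 + (-9.4)^2) = sqrt(88.61) = 9.4133
z1+z2 = 0.2000 - 0.8000i
|z1+z2| = sqrt(0.68) = 0.8246
|z1|+|z2| = 8.6052 + 9.4133 = 18.0185

|z1+z2| = 0.8246 ≤ |z1|+|z2| = 18.0185 (verified)


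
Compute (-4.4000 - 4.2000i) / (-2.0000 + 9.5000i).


Conjugate of z2 = -2.0000 - 9.5000i
Numerator: (-4.4000 - 4.2000i)(-2.0000 - 9.5000i) = -31.1000 + 50.2000i
Denominator: (-2)^2 + 9.5^2 = 94.25
Result = (-31.1000 + 50.2000i)/94.25

-0.3300 + 0.5326i


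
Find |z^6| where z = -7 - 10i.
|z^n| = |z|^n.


|z| = sqrt(49+100) = sqrt(149) = 12.2066
|z^6| = |z|^6 = (sqrt(149))^6 = 149^3 = 3307949

|z^6| = 3307949


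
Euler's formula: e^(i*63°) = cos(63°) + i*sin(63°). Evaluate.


cos(63°) = 0.4540
sin(63°) = 0.8910

e^(i*63°) = 0.4540 + 0.8910i


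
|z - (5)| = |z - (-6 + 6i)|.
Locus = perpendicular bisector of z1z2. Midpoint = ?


Equal distances means the locus is the perpendicular bisector of z1 and z2.
Midpoint = ((5+(-6))/2, (0+6)/2) = (-0.5000, 3.0000)

Perpendicular bisector through (-0.5000, 3.0000)


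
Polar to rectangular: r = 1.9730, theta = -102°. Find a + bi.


a = 1.9730*cos(-102°) = 1.9730*(-0.2079) = -0.4102
b = 1.9730*sin(-102°) = 1.9730*(-0.97815) = -1.9299

-0.4102 - 1.9299i


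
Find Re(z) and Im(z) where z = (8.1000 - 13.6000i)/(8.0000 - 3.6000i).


Multiply by conjugate: (8.1000 - 13.6000i)(8.0000 + 3.6000i) / (8^2 + (-3.6)^2)
Numerator real = 8.1*8 - (13.6)*(-3.6) = 113.76
Numerator imag = -13.6*8 - 8.1*(-3.6) = -79.64
Denominator = 76.96
Re(z) = 113.76/76.96 = 1.4782
Im(z) = -79.64/76.96 = -1.0348

Re(z) = 1.4782, Im(z) = -1.0348


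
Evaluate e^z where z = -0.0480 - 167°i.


e^-0.0480 = 0.9531
cos(-167°) = -0.9744
sin(-167°) = -0.225
Real = 0.9531*(-0.9744) = -0.9287
Imag = 0.9531*(-0.225) = -0.2144

-0.9287 - 0.2144i


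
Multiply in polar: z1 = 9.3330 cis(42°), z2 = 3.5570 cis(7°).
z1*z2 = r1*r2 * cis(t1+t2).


r = 9.3330 * 3.5570 = 33.1975
theta = 42° + 7° = 49° = 49° (mod 360)

33.1975 cis(49°)


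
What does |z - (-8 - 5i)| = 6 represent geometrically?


|z - z0| = r is a circle with center z0 and radius r.
Center = (-8, -5), radius = 6

Circle with center (-8, -5) and radius 6


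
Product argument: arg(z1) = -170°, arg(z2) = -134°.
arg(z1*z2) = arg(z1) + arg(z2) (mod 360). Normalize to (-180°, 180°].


arg(z1*z2) = -170° - 134° = -304°
Normalized to (-180°, 180°]: 56°

56°


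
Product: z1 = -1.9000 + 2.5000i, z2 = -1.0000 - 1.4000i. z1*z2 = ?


Real = -1.9*(-1) - 2.5*(-1.4) = 1.9 - (-3.5) = 5.4
Imag = -1.9*(-1.4) - (1)*2.5 = 2.66 - (2.5) = 0.16

5.4000 + 0.1600i


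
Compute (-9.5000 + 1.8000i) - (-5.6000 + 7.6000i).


Real: -9.5 + 5.6 = -3.9
Imag: 1.8 - 7.6 = -5.8

-3.9000 - 5.8000i


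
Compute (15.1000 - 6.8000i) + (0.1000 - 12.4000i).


Real: 15.1 + 0.1 = 15.2
Imag: -6.8 - 12.4 = -19.2

15.2000 - 19.2000i


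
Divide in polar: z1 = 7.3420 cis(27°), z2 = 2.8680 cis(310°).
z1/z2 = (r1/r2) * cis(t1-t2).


r = 7.3420 / 2.8680 = 2.5600
theta = 27° - 310° = -283° = 77° (mod 360)

2.5600 cis(77°)


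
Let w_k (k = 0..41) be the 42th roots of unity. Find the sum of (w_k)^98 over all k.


The roots are w_k = w^k with w = e^(2*pi*i/42), and (w^k)^98 = (w^98)^k.
So S = 1 + u + u^2 + ... + u^(41) with u = w^98.
98 = 2*42 + 14, so 98 is not a multiple of 42: u = (w^42)^2 * w^14 = w^14 ≠ 1 (w is a primitive 42th root), while u^42 = (w^42)^98 = 1.
Geometric series: S = (1 - u^42)/(1 - u) = (1 - 1)/(1 - u) = 0

S = 0


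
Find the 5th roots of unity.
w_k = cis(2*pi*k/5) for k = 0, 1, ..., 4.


The 5th roots of unity are cis(360k/5°) for k=0..4
Angle step = 360/5 = 72°
Primitive root: cis(72°)
Primitive root = 0.3090 + 0.9511i

5 roots at angles: 0°, 72°, 144°, 216°, 288°


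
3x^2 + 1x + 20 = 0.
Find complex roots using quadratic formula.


disc = 1^2 - 4*3*20 = 1 - 240 = -239
sqrt(|disc|) = sqrt(239) = 15.4596
Real part = -1/(2*3) = -0.1667
Imag part = 15.4596/(2*3) = 2.5766

-0.1667 ± 2.5766i


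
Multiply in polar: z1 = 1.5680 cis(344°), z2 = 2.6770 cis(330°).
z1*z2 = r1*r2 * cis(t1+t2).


r = 1.5680 * 2.6770 = 4.1975
theta = 344° + 330° = 674° = 314° (mod 360)

4.1975 cis(314°)


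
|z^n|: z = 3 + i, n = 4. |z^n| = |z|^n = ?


|z| = sqrt(9+1) = sqrt(10) = 3.1623
|z^4| = |z|^4 = (sqrt(10))^4 = 10^2 = 100

|z^4| = 100


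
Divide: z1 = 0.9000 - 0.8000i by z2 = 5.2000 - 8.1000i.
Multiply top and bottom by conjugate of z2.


Conjugate of z2 = 5.2000 + 8.1000i
Numerator: (0.9000 - 0.8000i)(5.2000 + 8.1000i) = 11.1600 + 3.1300i
Denominator: 5.2^2 + (-8.1)^2 = 92.65
Result = (11.1600 + 3.1300i)/92.65

0.1205 + 0.0338i


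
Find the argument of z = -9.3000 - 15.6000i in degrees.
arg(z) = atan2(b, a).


Re = -9.3, Im = -15.6
arg = atan2(-15.6, -9.3) = -120.8014 degrees

arg(z) = -120.8014 degrees


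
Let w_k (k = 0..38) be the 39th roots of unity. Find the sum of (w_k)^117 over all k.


The roots are w_k = w^k with w = e^(2*pi*i/39), and (w^k)^117 = (w^117)^k.
So S = 1 + u + u^2 + ... + u^(38) with u = w^117.
117 = 3*39 + 0, so 117 is a multiple of 39 and u = (w^39)^3 = 1.
Every one of the 39 terms equals 1: S = 39

S = 39


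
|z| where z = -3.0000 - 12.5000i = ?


|z| = sqrt((-3)^2 + (-12.5)^2) = sqrt(9 + 156.25) = sqrt(165.25) = 12.8550

|z| = 12.8550


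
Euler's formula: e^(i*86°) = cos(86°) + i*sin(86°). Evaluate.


cos(86°) = 0.0698
sin(86°) = 0.9976

e^(i*86°) = 0.0698 + 0.9976i


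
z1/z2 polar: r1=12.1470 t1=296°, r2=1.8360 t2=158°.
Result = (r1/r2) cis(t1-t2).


r = 12.1470 / 1.8360 = 6.6160
theta = 296° - 158° = 138° = 138° (mod 360)

6.6160 cis(138°)


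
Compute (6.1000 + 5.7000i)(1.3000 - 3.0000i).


Real = 6.1*1.3 - 5.7*(-3) = 7.93 - (-17.1) = 25.03
Imag = 6.1*(-3) + 1.3*5.7 = -18.3 + 7.41 = -10.89

25.0300 - 10.8900i


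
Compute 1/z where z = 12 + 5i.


|z|^2 = 144+25 = 169
1/z = (12 - 5i)/169

1/z = 0.0710 - 0.0296i


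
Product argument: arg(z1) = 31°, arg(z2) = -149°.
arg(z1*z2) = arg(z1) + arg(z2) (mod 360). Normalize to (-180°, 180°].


arg(z1*z2) = 31° - 149° = -118°
Normalized to (-180°, 180°]: -118°

-118°


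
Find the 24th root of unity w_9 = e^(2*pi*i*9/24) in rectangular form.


Angle = 360*9/24 = 135°
a = cos(135°) = -0.7071
b = sin(135°) = 0.7071

-0.7071 + 0.7071i


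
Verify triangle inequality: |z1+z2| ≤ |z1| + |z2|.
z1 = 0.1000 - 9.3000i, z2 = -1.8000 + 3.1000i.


|z1| = sqrt(0.1^2 + (-9.3)^2) = sqrt(86.5) = 9.3005
|z2| = sqrt((-1.8)^2 + 3.1^2) = sqrt(12.85) = 3.5847
z1+z2 = -1.7000 - 6.2000i
|z1+z2| = sqrt(41.33) = 6.4288
|z1|+|z2| = 9.3005 + 3.5847 = 12.8852

|z1+z2| = 6.4288 ≤ |z1|+|z2| = 12.8852 (verified)


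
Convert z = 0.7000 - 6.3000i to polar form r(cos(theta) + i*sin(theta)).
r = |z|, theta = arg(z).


r = sqrt(0.49+39.69) = sqrt(40.18) = 6.3388
theta = atan2(-6.3, 0.7) = -83.6598 degrees

r = 6.3388, theta = -83.6598 degrees


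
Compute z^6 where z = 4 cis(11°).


r^6 = 4^6 = 4096
n*theta = 6*11° = 66° = 66° (mod 360)
a = 4096*cos(66°) = 1665.9933
b = 4096*sin(66°) = 3741.8822

4096 cis(66°) = 1665.9933 + 3741.8822i


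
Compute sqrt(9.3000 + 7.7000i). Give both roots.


|z| = sqrt(86.49+59.29) = 12.0739
sqrt((|z|+a)/2) = sqrt((12.0739+9.3)/2) = sqrt(10.6870) = 3.2691
sqrt((|z|-a)/2) = sqrt((12.0739-9.3)/2) = sqrt(1.3870) = 1.1777

±(3.2691 + 1.1777i) i.e. 3.2691 + 1.1777i and -3.2691 - 1.1777i


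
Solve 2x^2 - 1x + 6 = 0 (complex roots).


disc = (-1)^2 - 4*2*6 = 1 - 48 = -47
sqrt(|disc|) = sqrt(47) = 6.8557
Real part = 1/(2*2) = 0.2500
Imag part = 6.8557/(2*2) = 1.7139

0.2500 ± 1.7139i


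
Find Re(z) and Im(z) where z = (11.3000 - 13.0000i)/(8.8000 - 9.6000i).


Multiply by conjugate: (11.3000 - 13.0000i)(8.8000 + 9.6000i) / (8.8^2 + (-9.6)^2)
Numerator real = 11.3*8.8 - (13)*(-9.6) = 224.24
Numerator imag = -13*8.8 - 11.3*(-9.6) = -5.92
Denominator = 169.6
Re(z) = 224.24/169.6 = 1.3222
Im(z) = -5.92/169.6 = -0.0349

Re(z) = 1.3222, Im(z) = -0.0349


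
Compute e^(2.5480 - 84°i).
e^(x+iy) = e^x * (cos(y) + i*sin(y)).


e^2.5480 = 12.7815
cos(-84°) = 0.104528
sin(-84°) = -0.99452
Real = 12.7815*0.104528 = 1.3360
Imag = 12.7815*(-0.99452) = -12.7115

1.3360 - 12.7115i


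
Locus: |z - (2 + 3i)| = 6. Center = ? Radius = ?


|z - z0| = r is a circle with center z0 and radius r.
Center = (2, 3), radius = 6

Circle with center (2, 3) and radius 6


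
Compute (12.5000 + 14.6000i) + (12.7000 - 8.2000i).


Real: 12.5 + 12.7 = 25.2
Imag: 14.6 - 8.2 = 6.4

25.2000 + 6.4000i


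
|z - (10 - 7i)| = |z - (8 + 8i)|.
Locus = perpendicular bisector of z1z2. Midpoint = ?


Equal distances means the locus is the perpendicular bisector of z1 and z2.
Midpoint = ((10+8)/2, (-7+8)/2) = (9.0000, 0.5000)

Perpendicular bisector through (9.0000, 0.5000)


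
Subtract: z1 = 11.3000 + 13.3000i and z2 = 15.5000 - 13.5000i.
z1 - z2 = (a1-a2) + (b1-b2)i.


Real: 11.3 - 15.5 = -4.2
Imag: 13.3 + 13.5 = 26.8

-4.2000 + 26.8000i


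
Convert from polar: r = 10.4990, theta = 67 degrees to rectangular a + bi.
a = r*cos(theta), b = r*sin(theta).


a = 10.4990*cos(67°) = 10.4990*0.39073 = 4.1023
b = 10.4990*sin(67°) = 10.4990*0.920505 = 9.6644

4.1023 + 9.6644i


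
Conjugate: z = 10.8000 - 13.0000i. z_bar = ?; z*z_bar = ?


z_bar = 10.8000 + 13.0000i
z*z_bar = 10.8^2 + (-13)^2 = 116.64 + 169 = 285.64

z_bar = 10.8000 + 13.0000i, z*z_bar = 285.64


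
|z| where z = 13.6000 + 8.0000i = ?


|z| = sqrt(13.6^2 + 8^2) = sqrt(184.96 + 64) = sqrt(248.96) = 15.7785

|z| = 15.7785


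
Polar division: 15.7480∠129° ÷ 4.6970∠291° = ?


r = 15.7480 / 4.6970 = 3.3528
theta = 129° - 291° = -162° = 198° (mod 360)

3.3528 cis(198°)


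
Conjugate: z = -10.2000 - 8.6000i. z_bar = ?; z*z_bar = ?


z_bar = -10.2000 + 8.6000i
z*z_bar = (-10.2)^2 + (-8.6)^2 = 104.04 + 73.96 = 178

z_bar = -10.2000 + 8.6000i, z*z_bar = 178


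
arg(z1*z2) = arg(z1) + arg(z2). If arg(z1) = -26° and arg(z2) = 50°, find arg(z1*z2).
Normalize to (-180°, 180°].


arg(z1*z2) = -26° + 50° = 24°
Normalized to (-180°, 180°]: 24°

24°


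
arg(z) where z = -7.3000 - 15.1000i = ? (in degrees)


Re = -7.3, Im = -15.1
arg = atan2(-15.1, -7.3) = -115.8012 degrees

arg(z) = -115.8012 degrees


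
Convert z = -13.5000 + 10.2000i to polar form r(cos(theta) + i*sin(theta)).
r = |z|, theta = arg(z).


r = sqrt(182.25+104.04) = sqrt(286.29) = 16.9201
theta = atan2(10.2, -13.5) = 142.9269 degrees

r = 16.9201, theta = 142.9269 degrees


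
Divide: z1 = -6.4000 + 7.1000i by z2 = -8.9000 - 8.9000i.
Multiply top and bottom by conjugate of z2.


Conjugate of z2 = -8.9000 + 8.9000i
Numerator: (-6.4000 + 7.1000i)(-8.9000 + 8.9000i) = -6.2300 - 120.1500i
Denominator: (-8.9)^2 + (-8.9)^2 = 158.42
Result = (-6.2300 - 120.1500i)/158.42

-0.0393 - 0.7584i


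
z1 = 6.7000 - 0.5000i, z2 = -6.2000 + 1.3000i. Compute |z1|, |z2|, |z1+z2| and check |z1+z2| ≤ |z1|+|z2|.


|z1| = sqrt(6.7^2 + (-0.5)^2) = sqrt(45.14) = 6.7186
|z2| = sqrt((-6.2)^2 + 1.3^2) = sqrt(40.13) = 6.3348
z1+z2 = 0.5000 + 0.8000i
|z1+z2| = sqrt(0.89) = 0.9434
|z1|+|z2| = 6.7186 + 6.3348 = 13.0534

|z1+z2| = 0.9434 ≤ |z1|+|z2| = 13.0534 (verified)


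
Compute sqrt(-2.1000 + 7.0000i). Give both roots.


|z| = sqrt(4.41+49) = 7.3082
sqrt((|z|+a)/2) = sqrt((7.3082+(-2.1))/2) = sqrt(2.6041) = 1.6137
sqrt((|z|-a)/2) = sqrt((7.3082-(-2.1))/2) = sqrt(4.7041) = 2.1689

±(1.6137 + 2.1689i) i.e. 1.6137 + 2.1689i and -1.6137 - 2.1689i


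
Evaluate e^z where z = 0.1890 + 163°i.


e^0.1890 = 1.20804
cos(163°) = -0.956305
sin(163°) = 0.2924
Real = 1.20804*(-0.956305) = -1.1553
Imag = 1.20804*0.2924 = 0.3532

-1.1553 + 0.3532i


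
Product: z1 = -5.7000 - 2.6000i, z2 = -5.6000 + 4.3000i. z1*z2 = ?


Real = -5.7*(-5.6) - (-2.6)*4.3 = 31.92 - (-11.18) = 43.1
Imag = -5.7*4.3 - (5.6)*(-2.6) = -24.51 + 14.56 = -9.95

43.1000 - 9.9500i


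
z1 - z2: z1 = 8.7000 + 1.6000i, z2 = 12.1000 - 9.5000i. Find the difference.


Real: 8.7 - 12.1 = -3.4
Imag: 1.6 + 9.5 = 11.1

-3.4000 + 11.1000i


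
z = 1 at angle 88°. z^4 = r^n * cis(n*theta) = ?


r^4 = 1^4 = 1
n*theta = 4*88° = 352° = 352° (mod 360)
a = 1*cos(352°) = 0.9903
b = 1*sin(352°) = -0.1392

1 cis(352°) = 0.9903 - 0.1392i


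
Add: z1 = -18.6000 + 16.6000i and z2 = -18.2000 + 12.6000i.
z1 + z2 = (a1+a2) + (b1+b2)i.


Real: -18.6 - 18.2 = -36.8
Imag: 16.6 + 12.6 = 29.2

-36.8000 + 29.2000i


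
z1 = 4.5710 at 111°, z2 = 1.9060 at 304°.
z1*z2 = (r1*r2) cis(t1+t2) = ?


r = 4.5710 * 1.9060 = 8.7123
theta = 111° + 304° = 415° = 55° (mod 360)

8.7123 cis(55°)


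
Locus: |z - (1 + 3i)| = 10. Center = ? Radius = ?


|z - z0| = r is a circle with center z0 and radius r.
Center = (1, 3), radius = 10

Circle with center (1, 3) and radius 10


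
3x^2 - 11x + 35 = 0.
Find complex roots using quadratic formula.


disc = (-11)^2 - 4*3*35 = 121 - 420 = -299
sqrt(|disc|) = sqrt(299) = 17.2916
Real part = 11/(2*3) = 1.8333
Imag part = 17.2916/(2*3) = 2.8819

1.8333 ± 2.8819i


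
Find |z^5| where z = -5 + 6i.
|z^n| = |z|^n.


|z| = sqrt(25+36) = sqrt(61) = 7.8102
|z^5| = |z|^5 = (sqrt(61))^5 = 61^2 * sqrt(61) = 3721*sqrt(61)

|z^5| = 3721*sqrt(61) ≈ 29061.9390


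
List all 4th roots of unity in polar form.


The 4th roots of unity are cis(360k/4°) for k=0..3
Angle step = 360/4 = 90°
Primitive root: cis(90°)
Primitive root = 0 + 1.0000i

4 roots at angles: 0°, 90°, 180°, 270°


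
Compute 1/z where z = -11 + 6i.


|z|^2 = 121+36 = 157
1/z = (-11 - 6i)/157

1/z = -0.0701 - 0.0382i


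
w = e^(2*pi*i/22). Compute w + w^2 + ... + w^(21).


With w = e^(2*pi*i/22), all 22 of the 22th roots of unity w^0 = 1, w, ..., w^(21) sum to 0: 1 + w + ... + w^(21) = (1 - w^22)/(1 - w) = 0 since w^22 = 1, w ≠ 1.
Removing the root 1: w + w^2 + ... + w^(21) = 0 - 1 = -1

Sum = -1


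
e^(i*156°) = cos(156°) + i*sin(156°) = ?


cos(156°) = -0.9135
sin(156°) = 0.4067

e^(i*156°) = -0.9135 + 0.4067i


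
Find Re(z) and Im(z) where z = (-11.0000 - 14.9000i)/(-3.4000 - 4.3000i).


Multiply by conjugate: (-11.0000 - 14.9000i)(-3.4000 + 4.3000i) / ((-3.4)^2 + (-4.3)^2)
Numerator real = -11*(-3.4) - (14.9)*(-4.3) = 101.47
Numerator imag = -14.9*(-3.4) - (-11)*(-4.3) = 3.36
Denominator = 30.05
Re(z) = 101.47/30.05 = 3.3767
Im(z) = 3.36/30.05 = 0.1118

Re(z) = 3.3767, Im(z) = 0.1118


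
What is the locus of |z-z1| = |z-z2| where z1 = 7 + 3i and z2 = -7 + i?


Equal distances means the locus is the perpendicular bisector of z1 and z2.
Midpoint = ((7+(-7))/2, (3+1)/2) = (0, 2.0000)

Perpendicular bisector through (0, 2.0000)


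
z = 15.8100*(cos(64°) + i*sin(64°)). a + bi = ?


a = 15.8100*cos(64°) = 15.8100*0.43837 = 6.9306
b = 15.8100*sin(64°) = 15.8100*0.89879 = 14.2099

6.9306 + 14.2099i


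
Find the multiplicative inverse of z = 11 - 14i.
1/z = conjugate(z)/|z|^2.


|z|^2 = 121+196 = 317
1/z = (11 + 14i)/317

1/z = 0.0347 + 0.0442i


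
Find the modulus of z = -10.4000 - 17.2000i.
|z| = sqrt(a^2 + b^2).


|z| = sqrt((-10.4)^2 + (-17.2)^2) = sqrt(108.16 + 295.84) = sqrt(404) = 20.0998

|z| = 20.0998


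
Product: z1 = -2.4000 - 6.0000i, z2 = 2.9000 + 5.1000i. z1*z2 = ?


Real = -2.4*2.9 - (-6)*5.1 = -6.96 - (-30.6) = 23.64
Imag = -2.4*5.1 + 2.9*(-6) = -12.24 - (17.4) = -29.64

23.6400 - 29.6400i


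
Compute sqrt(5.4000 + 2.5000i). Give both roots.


|z| = sqrt(29.16+6.25) = 5.9506
sqrt((|z|+a)/2) = sqrt((5.9506+5.4)/2) = sqrt(5.6753) = 2.3823
sqrt((|z|-a)/2) = sqrt((5.9506-5.4)/2) = sqrt(0.2753) = 0.5247

±(2.3823 + 0.5247i) i.e. 2.3823 + 0.5247i and -2.3823 - 0.5247i


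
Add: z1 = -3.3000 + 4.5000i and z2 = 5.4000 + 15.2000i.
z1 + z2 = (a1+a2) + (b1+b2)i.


Real: -3.3 + 5.4 = 2.1
Imag: 4.5 + 15.2 = 19.7

2.1000 + 19.7000i


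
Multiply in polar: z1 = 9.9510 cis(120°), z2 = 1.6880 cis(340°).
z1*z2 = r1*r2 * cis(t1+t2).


r = 9.9510 * 1.6880 = 16.7973
theta = 120° + 340° = 460° = 100° (mod 360)

16.7973 cis(100°)


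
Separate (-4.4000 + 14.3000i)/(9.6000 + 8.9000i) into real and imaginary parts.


Multiply by conjugate: (-4.4000 + 14.3000i)(9.6000 - 8.9000i) / (9.6^2 + 8.9^2)
Numerator real = -4.4*9.6 + 14.3*8.9 = 85.03
Numerator imag = 14.3*9.6 - (-4.4)*8.9 = 176.44
Denominator = 171.37
Re(z) = 85.03/171.37 = 0.4962
Im(z) = 176.44/171.37 = 1.0296

Re(z) = 0.4962, Im(z) = 1.0296


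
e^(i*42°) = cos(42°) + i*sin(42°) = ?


cos(42°) = 0.7431
sin(42°) = 0.6691

e^(i*42°) = 0.7431 + 0.6691i
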